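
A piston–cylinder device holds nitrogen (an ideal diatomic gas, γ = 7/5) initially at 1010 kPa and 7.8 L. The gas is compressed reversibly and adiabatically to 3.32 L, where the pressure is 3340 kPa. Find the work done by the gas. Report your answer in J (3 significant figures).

W ≈ -8030 J

Adiabatic: W = (P₁V₁ − P₂V₂)/(γ − 1) with γ = 7/5.
P₁V₁ = 7878 J, P₂V₂ = 11089 J.
W = (7878 − 11089) / 0.4 = -8027 J.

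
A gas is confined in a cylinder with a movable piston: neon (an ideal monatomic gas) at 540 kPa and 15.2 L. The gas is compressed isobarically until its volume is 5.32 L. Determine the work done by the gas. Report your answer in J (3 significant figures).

W ≈ -5340 J

Isobaric: W = P ΔV.
W = (540 kPa)(5.32 − 15.2 L) = (540)(-9.88) = -5335 J.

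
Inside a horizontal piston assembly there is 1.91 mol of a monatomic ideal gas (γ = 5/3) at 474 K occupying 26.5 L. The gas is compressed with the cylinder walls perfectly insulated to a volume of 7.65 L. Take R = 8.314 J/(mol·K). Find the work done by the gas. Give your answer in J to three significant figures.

W ≈ -14600 J

Adiabatic: TV^(γ−1) = const with γ = 5/3.
T₂ = T₁ (V₁/V₂)^(γ−1) = 474 × (26.5/7.65)^0.667 = 474 × 2.289 = 1085 K.
W_by = nCᵥ(T₁ − T₂) = (1.91)(12.47)(474 − 1085) = -14558 J.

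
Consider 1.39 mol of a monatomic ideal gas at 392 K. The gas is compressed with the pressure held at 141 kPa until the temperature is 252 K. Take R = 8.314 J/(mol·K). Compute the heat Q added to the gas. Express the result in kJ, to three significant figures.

Isobaric: W = nRΔT = (1.39)(8.314)(-140) = -1618 J.
ΔU = nCᵥΔT with Cᵥ = 3R/2: ΔU = (1.39)(12.47)(-140) = -2427 J.
Q = ΔU + W = -2427 − 1618 = -4045 J.

Q ≈ -4.04 kJ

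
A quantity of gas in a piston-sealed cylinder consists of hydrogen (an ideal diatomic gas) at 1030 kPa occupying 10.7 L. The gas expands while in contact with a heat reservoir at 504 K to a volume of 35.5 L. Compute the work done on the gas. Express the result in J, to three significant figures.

Isothermal: W = nRT ln(V₂/V₁) = P₁V₁ ln(V₂/V₁).
P₁V₁ = (1030 kPa)(10.7 L) = 11021 J.
W = 11021 × ln(35.5/10.7) = 11021 × 1.199
W_by_gas = 13217 J; work on gas = −W_by = -13217 J.

W ≈ -13200 J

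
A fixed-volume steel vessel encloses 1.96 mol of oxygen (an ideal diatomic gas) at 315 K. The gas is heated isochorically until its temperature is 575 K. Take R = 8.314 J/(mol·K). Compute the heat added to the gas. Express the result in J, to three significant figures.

Q ≈ 10600 J

Constant volume ⇒ W = 0, so Q = ΔU = nCᵥΔT with Cᵥ = 5R/2 = 20.79 J/(mol·K).
ΔU = (1.96)(20.79)(575 − 315) = 10592 J.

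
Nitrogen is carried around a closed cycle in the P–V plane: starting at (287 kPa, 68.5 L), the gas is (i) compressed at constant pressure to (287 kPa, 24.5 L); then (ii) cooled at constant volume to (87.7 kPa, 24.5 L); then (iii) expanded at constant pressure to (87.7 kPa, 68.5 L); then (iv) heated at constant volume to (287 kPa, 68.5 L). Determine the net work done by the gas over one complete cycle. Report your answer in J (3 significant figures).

Constant-volume legs do no work.
W(i) = (287)(24.5 − 68.5) = -12628 J; W(iii) = (87.7)(68.5 − 24.5) = 3859 J.
W_net = -12628 + 3859 = -8769 J (the counter-clockwise enclosed area).

W_net ≈ -8770 J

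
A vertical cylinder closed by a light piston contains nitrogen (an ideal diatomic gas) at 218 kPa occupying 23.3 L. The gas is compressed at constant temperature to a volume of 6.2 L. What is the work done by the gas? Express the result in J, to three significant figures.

W ≈ -6720 J

Isothermal: W = nRT ln(V₂/V₁) = P₁V₁ ln(V₂/V₁).
P₁V₁ = (218 kPa)(23.3 L) = 5079 J.
W = 5079 × ln(6.2/23.3) = 5079 × -1.324
W_by_gas = -6725 J.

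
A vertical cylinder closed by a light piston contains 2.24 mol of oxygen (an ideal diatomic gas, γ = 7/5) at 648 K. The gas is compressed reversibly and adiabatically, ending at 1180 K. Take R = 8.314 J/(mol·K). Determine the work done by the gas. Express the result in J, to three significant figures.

W ≈ -24800 J

Adiabatic ⇒ Q = 0, so W_by = −ΔU = nCᵥ(T₁ − T₂).
Cᵥ = 5R/2 = 20.79 J/(mol·K).
W = (2.24)(20.79)(648 − 1180) = -24769 J.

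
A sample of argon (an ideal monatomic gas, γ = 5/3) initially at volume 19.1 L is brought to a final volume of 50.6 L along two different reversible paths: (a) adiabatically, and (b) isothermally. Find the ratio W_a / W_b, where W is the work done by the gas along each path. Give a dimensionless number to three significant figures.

W_a / W_b ≈ 0.735

Path (a) adiabatic: W = P₁V₁(1 − (V₁/V₂)^(γ−1))/(γ−1) → W_a/(P₁V₁) = 0.7165.
Path (b) isothermal: W = P₁V₁ ln(V₂/V₁) → W_b/(P₁V₁) = 0.9743.
W_a / W_b = 0.7165 / 0.9743 = 0.7355.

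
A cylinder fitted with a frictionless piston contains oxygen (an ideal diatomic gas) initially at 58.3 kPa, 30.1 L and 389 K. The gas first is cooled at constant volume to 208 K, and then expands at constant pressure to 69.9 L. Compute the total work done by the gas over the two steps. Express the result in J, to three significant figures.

W_total ≈ 1240 J

Step 1 (isochoric): W = 0 (constant volume).
After step 1: P = 31.17 kPa (V unchanged).
Step 2 (isobaric): W = PΔV = (31.17 kPa)(69.9 − 30.1 L) = 1241 J.
W_total = 0 + 1241 = 1241 J.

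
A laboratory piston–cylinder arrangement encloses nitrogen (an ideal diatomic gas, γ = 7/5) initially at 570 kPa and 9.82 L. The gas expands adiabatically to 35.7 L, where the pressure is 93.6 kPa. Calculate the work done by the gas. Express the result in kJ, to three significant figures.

W ≈ 5.64 kJ

Adiabatic: W = (P₁V₁ − P₂V₂)/(γ − 1) with γ = 7/5.
P₁V₁ = 5597 J, P₂V₂ = 3342 J.
W = (5597 − 3342) / 0.4 = 5640 J.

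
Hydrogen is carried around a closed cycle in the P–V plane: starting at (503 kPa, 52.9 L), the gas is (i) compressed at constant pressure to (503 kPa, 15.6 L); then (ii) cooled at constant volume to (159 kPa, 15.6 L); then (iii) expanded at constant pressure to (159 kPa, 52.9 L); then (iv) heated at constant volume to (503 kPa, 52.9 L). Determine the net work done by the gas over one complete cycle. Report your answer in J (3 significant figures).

W_net ≈ -12800 J

Constant-volume legs do no work.
W(i) = (503)(15.6 − 52.9) = -18762 J; W(iii) = (159)(52.9 − 15.6) = 5931 J.
W_net = -18762 + 5931 = -12831 J (the counter-clockwise enclosed area).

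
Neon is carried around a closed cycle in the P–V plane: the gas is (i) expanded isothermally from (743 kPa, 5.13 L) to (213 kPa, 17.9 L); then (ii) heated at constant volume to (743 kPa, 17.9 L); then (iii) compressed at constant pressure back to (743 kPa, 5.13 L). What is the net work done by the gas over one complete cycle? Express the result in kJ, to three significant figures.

Leg (i): W = PᵢVᵢ ln(V_f/Vᵢ) = (3812) ln(17.9/5.13) = 4763 J.
Leg (ii): W = 0.
Leg (iii): W = PΔV = (743)(5.13 − 17.9) = -9488 J.
W_net = 4763 − 9488 = -4725 J.

W_net ≈ -4.72 kJ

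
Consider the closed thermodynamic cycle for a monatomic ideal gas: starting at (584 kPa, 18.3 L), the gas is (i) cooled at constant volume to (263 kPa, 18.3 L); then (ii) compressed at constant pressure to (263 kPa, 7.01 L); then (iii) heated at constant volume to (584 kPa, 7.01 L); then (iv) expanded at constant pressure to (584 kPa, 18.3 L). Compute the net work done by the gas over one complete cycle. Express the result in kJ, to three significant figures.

W_net ≈ 3.62 kJ

Constant-volume legs do no work.
W(ii) = (263)(7.01 − 18.3) = -2969 J; W(iv) = (584)(18.3 − 7.01) = 6593 J.
W_net = -2969 + 6593 = 3624 J (the clockwise enclosed area).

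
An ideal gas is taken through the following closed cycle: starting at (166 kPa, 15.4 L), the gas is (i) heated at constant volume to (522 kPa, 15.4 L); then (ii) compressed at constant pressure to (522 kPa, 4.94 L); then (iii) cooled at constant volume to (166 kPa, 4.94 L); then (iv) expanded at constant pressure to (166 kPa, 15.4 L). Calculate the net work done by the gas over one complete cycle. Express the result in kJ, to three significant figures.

W_net ≈ -3.72 kJ

Constant-volume legs do no work.
W(ii) = (522)(4.94 − 15.4) = -5460 J; W(iv) = (166)(15.4 − 4.94) = 1736 J.
W_net = -5460 + 1736 = -3724 J (the counter-clockwise enclosed area).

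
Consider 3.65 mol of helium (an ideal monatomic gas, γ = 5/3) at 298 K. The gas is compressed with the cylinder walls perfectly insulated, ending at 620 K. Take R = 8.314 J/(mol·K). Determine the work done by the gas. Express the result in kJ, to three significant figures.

W ≈ -14.7 kJ

Adiabatic ⇒ Q = 0, so W_by = −ΔU = nCᵥ(T₁ − T₂).
Cᵥ = 3R/2 = 12.47 J/(mol·K).
W = (3.65)(12.47)(298 − 620) = -14657 J.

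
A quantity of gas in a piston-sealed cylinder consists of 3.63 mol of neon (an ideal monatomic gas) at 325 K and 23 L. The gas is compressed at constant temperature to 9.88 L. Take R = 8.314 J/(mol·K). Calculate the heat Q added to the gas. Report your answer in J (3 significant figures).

Q ≈ -8290 J

Isothermal ⇒ ΔU = 0, so Q = W = nRT ln(V₂/V₁).
Q = (3.63)(8.314)(325) ln(9.88/23) = 9808 × -0.845 = -8288 J.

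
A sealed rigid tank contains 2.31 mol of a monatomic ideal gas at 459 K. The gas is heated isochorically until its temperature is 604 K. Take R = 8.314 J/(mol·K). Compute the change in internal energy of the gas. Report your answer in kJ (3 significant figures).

ΔU ≈ 4.18 kJ

Constant volume ⇒ W = 0, so Q = ΔU = nCᵥΔT with Cᵥ = 3R/2 = 12.47 J/(mol·K).
ΔU = (2.31)(12.47)(604 − 459) = 4177 J.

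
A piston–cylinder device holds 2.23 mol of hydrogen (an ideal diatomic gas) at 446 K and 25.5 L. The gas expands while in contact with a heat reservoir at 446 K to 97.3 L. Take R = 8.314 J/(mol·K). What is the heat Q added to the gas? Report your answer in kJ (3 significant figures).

Q ≈ 11.1 kJ

Isothermal ⇒ ΔU = 0, so Q = W = nRT ln(V₂/V₁).
Q = (2.23)(8.314)(446) ln(97.3/25.5) = 8269 × 1.339 = 11073 J.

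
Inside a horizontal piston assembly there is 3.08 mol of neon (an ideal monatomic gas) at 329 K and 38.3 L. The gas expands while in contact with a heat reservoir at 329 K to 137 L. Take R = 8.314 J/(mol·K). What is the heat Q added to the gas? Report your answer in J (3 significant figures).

Q ≈ 10700 J

Isothermal ⇒ ΔU = 0, so Q = W = nRT ln(V₂/V₁).
Q = (3.08)(8.314)(329) ln(137/38.3) = 8425 × 1.275 = 10738 J.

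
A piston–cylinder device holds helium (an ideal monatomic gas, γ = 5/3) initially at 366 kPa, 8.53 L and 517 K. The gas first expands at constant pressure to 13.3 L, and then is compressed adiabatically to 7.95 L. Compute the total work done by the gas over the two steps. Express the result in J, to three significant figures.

Step 1 (isobaric): W = PΔV = (366 kPa)(13.3 − 8.53 L) = 1746 J.
After step 1: P = 366 kPa, V = 13.3 L, T = 806.1 K.
Step 2 (adiabatic): W = (P₁V₁ − P₂V₂)/(γ−1) = (4868 − 6860)/0.667 = -2988 J.
W_total = 1746 − 2988 = -1242 J.

W_total ≈ -1240 J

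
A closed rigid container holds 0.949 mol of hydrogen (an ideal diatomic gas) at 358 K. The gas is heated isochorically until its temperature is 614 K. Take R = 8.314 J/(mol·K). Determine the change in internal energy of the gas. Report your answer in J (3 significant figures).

ΔU ≈ 5050 J

Constant volume ⇒ W = 0, so Q = ΔU = nCᵥΔT with Cᵥ = 5R/2 = 20.79 J/(mol·K).
ΔU = (0.949)(20.79)(614 − 358) = 5050 J.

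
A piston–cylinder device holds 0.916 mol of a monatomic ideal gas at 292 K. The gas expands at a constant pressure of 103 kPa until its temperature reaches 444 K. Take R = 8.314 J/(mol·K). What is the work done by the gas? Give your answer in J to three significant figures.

Isobaric: W = P ΔV = nR ΔT.
W = (0.916)(8.314)(444 − 292) = 1158 J.

W ≈ 1160 J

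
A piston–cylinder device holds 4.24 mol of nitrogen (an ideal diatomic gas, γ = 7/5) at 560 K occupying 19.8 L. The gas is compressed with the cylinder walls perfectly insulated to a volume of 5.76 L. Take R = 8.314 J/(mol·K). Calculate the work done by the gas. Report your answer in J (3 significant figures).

Adiabatic: TV^(γ−1) = const with γ = 7/5.
T₂ = T₁ (V₁/V₂)^(γ−1) = 560 × (19.8/5.76)^0.4 = 560 × 1.639 = 917.7 K.
W_by = nCᵥ(T₁ − T₂) = (4.24)(20.79)(560 − 917.7) = -31521 J.

W ≈ -31500 J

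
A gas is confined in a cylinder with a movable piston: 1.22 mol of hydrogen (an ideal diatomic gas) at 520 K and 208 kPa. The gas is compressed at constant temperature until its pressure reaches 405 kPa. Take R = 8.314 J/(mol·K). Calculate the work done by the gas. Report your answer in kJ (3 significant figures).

W ≈ -3.51 kJ

Isothermal process: W = nRT ln(V₂/V₁) = nRT ln(P₁/P₂).
W = (1.22)(8.314)(520) × ln(208/405)
  = 5274 × ln(0.5136) = 5274 × -0.6663
W_by_gas = -3515 J.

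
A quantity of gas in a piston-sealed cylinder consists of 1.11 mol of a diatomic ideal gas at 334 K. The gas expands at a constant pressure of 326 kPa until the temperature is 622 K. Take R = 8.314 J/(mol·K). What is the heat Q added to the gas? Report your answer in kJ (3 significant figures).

Q ≈ 9.30 kJ

Isobaric: W = nRΔT = (1.11)(8.314)(288) = 2658 J.
ΔU = nCᵥΔT with Cᵥ = 5R/2: ΔU = (1.11)(20.79)(288) = 6645 J.
Q = ΔU + W = 6645 + 2658 = 9302 J.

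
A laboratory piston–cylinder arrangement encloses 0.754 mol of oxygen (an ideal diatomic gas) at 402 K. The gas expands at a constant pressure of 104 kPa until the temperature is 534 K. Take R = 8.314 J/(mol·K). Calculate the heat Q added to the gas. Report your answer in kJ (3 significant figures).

Isobaric: W = nRΔT = (0.754)(8.314)(132) = 827.5 J.
ΔU = nCᵥΔT with Cᵥ = 5R/2: ΔU = (0.754)(20.79)(132) = 2069 J.
Q = ΔU + W = 2069 + 827.5 = 2896 J.

Q ≈ 2.90 kJ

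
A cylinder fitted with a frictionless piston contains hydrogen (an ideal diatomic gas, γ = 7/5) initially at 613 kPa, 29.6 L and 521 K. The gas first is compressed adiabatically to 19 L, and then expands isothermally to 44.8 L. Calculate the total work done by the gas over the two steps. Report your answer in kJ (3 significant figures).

W_total ≈ 9.78 kJ

Step 1 (adiabatic): W = (P₁V₁ − P₂V₂)/(γ−1) = (18145 − 21665)/0.4 = -8802 J.
After step 1: P = 1140 kPa, V = 19 L, T = 622.1 K.
Step 2 (isothermal): W = P₁V₁ ln(V₂/V₁) = (21665) ln(44.8/19) = 18584 J.
W_total = -8802 + 18584 = 9782 J.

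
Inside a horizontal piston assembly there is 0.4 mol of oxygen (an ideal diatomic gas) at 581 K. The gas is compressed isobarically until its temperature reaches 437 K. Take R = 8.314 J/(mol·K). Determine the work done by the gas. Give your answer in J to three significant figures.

W ≈ -479 J

Isobaric: W = P ΔV = nR ΔT.
W = (0.4)(8.314)(437 − 581) = -478.9 J.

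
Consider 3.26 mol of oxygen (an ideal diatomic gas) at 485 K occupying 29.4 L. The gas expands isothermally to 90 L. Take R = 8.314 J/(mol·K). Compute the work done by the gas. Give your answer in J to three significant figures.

W ≈ 14700 J

Isothermal: W = nRT ln(V₂/V₁).
W = (3.26)(8.314)(485) × ln(90/29.4)
  = 13145 × 1.119
W_by_gas = 14707 J.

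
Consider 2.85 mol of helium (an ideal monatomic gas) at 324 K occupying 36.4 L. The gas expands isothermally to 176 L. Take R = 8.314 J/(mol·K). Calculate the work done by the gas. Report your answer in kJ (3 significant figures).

Isothermal: W = nRT ln(V₂/V₁).
W = (2.85)(8.314)(324) × ln(176/36.4)
  = 7677 × 1.576
W_by_gas = 12099 J.

W ≈ 12.1 kJ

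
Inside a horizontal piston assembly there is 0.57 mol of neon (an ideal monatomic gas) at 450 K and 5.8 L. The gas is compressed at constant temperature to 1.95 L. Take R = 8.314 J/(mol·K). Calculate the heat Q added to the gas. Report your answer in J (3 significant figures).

Q ≈ -2320 J

Isothermal ⇒ ΔU = 0, so Q = W = nRT ln(V₂/V₁).
Q = (0.57)(8.314)(450) ln(1.95/5.8) = 2133 × -1.09 = -2325 J.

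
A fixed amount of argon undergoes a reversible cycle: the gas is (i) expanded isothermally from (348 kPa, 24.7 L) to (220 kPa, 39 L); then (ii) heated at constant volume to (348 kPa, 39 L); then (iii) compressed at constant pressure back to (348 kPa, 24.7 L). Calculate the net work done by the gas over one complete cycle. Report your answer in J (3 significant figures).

Leg (i): W = PᵢVᵢ ln(V_f/Vᵢ) = (8596) ln(39/24.7) = 3926 J.
Leg (ii): W = 0.
Leg (iii): W = PΔV = (348)(24.7 − 39) = -4976 J.
W_net = 3926 − 4976 = -1050 J.

W_net ≈ -1050 J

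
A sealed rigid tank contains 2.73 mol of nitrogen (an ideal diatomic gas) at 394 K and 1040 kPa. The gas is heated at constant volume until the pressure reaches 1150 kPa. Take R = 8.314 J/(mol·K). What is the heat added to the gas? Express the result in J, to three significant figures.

Q ≈ 2360 J

Constant volume ⇒ W = 0, so Q = ΔU = nCᵥΔT with Cᵥ = 5R/2 = 20.79 J/(mol·K).
At constant V, T₂/T₁ = P₂/P₁ ⇒ ΔT = T₁(P₂/P₁ − 1) = 394·(1150/1040 − 1) = 41.67 K.
ΔU = (2.73)(20.79)(41.67) = 2365 J.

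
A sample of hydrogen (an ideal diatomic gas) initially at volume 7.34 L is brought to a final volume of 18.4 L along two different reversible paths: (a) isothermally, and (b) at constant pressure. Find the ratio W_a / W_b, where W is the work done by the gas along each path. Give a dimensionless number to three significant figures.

Path (a) isothermal: W = P₁V₁ ln(V₂/V₁) → W_a/(P₁V₁) = 0.919.
Path (b) isobaric: W = P₁(V₂ − V₁) → W_b/(P₁V₁) = 1.507.
W_a / W_b = 0.919 / 1.507 = 0.6099.

W_a / W_b ≈ 0.610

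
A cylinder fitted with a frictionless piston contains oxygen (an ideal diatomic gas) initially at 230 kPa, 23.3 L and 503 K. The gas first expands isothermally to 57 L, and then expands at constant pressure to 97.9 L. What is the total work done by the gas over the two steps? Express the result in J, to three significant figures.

W_total ≈ 8640 J

Step 1 (isothermal): W = P₁V₁ ln(V₂/V₁) = (5359) ln(57/23.3) = 4794 J.
After step 1: P = 94.02 kPa, V = 57 L, T = 503 K.
Step 2 (isobaric): W = PΔV = (94.02 kPa)(97.9 − 57 L) = 3845 J.
W_total = 4794 + 3845 = 8639 J.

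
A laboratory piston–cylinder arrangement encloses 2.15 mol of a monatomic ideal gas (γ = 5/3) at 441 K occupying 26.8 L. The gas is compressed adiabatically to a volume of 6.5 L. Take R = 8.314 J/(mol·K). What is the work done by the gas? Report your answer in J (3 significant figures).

Adiabatic: TV^(γ−1) = const with γ = 5/3.
T₂ = T₁ (V₁/V₂)^(γ−1) = 441 × (26.8/6.5)^0.667 = 441 × 2.571 = 1134 K.
W_by = nCᵥ(T₁ − T₂) = (2.15)(12.47)(441 − 1134) = -18579 J.

W ≈ -18600 J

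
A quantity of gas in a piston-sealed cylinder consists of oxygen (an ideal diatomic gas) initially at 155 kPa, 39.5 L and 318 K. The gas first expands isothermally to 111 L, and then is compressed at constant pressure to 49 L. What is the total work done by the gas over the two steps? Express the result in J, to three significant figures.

Step 1 (isothermal): W = P₁V₁ ln(V₂/V₁) = (6122) ln(111/39.5) = 6326 J.
After step 1: P = 55.16 kPa, V = 111 L, T = 318 K.
Step 2 (isobaric): W = PΔV = (55.16 kPa)(49 − 111 L) = -3420 J.
W_total = 6326 − 3420 = 2906 J.

W_total ≈ 2910 J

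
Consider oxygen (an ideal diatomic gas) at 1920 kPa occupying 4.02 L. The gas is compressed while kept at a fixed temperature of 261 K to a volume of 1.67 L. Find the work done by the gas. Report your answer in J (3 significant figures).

Isothermal: W = nRT ln(V₂/V₁) = P₁V₁ ln(V₂/V₁).
P₁V₁ = (1920 kPa)(4.02 L) = 7718 J.
W = 7718 × ln(1.67/4.02) = 7718 × -0.8785
W_by_gas = -6780 J.

W ≈ -6780 J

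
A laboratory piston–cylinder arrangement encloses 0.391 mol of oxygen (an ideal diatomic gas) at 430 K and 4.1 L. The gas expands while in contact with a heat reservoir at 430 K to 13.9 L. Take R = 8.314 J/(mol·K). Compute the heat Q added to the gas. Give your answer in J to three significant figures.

Q ≈ 1710 J

Isothermal ⇒ ΔU = 0, so Q = W = nRT ln(V₂/V₁).
Q = (0.391)(8.314)(430) ln(13.9/4.1) = 1398 × 1.221 = 1707 J.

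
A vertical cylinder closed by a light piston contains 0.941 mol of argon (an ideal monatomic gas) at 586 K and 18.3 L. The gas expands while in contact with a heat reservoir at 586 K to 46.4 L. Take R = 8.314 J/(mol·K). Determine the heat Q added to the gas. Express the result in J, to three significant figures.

Isothermal ⇒ ΔU = 0, so Q = W = nRT ln(V₂/V₁).
Q = (0.941)(8.314)(586) ln(46.4/18.3) = 4585 × 0.9304 = 4265 J.

Q ≈ 4270 J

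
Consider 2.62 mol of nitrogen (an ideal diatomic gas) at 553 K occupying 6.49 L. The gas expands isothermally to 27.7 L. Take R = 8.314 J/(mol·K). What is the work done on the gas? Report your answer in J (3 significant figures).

Isothermal: W = nRT ln(V₂/V₁).
W = (2.62)(8.314)(553) × ln(27.7/6.49)
  = 12046 × 1.451
W_by_gas = 17481 J; work on gas = −W_by = -17481 J.

W ≈ -17500 J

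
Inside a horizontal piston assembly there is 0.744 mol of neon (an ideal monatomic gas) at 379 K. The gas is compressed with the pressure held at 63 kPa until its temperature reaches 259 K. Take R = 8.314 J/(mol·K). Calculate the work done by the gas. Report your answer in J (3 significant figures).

W ≈ -742 J

Isobaric: W = P ΔV = nR ΔT.
W = (0.744)(8.314)(259 − 379) = -742.3 J.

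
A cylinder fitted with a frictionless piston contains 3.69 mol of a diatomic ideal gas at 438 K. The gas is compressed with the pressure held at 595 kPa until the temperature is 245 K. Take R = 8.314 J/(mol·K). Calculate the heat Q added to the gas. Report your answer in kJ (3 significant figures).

Isobaric: W = nRΔT = (3.69)(8.314)(-193) = -5921 J.
ΔU = nCᵥΔT with Cᵥ = 5R/2: ΔU = (3.69)(20.79)(-193) = -14802 J.
Q = ΔU + W = -14802 − 5921 = -20723 J.

Q ≈ -20.7 kJ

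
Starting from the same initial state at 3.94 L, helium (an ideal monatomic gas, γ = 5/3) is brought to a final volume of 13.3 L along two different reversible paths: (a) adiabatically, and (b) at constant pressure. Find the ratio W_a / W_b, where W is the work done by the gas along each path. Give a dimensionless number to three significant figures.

Path (a) adiabatic: W = P₁V₁(1 − (V₁/V₂)^(γ−1))/(γ−1) → W_a/(P₁V₁) = 0.8334.
Path (b) isobaric: W = P₁(V₂ − V₁) → W_b/(P₁V₁) = 2.376.
W_a / W_b = 0.8334 / 2.376 = 0.3508.

W_a / W_b ≈ 0.351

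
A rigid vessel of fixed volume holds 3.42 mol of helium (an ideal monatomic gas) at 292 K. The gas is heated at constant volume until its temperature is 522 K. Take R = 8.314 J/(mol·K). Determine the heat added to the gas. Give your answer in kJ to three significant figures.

Q ≈ 9.81 kJ

Constant volume ⇒ W = 0, so Q = ΔU = nCᵥΔT with Cᵥ = 3R/2 = 12.47 J/(mol·K).
ΔU = (3.42)(12.47)(522 − 292) = 9810 J.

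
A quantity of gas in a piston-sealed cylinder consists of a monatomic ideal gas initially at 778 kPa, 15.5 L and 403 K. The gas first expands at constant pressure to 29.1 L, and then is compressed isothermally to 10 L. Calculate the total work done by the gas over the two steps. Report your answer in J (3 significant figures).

Step 1 (isobaric): W = PΔV = (778 kPa)(29.1 − 15.5 L) = 10581 J.
After step 1: P = 778 kPa, V = 29.1 L, T = 756.6 K.
Step 2 (isothermal): W = P₁V₁ ln(V₂/V₁) = (22640) ln(10/29.1) = -24183 J.
W_total = 10581 − 24183 = -13602 J.

W_total ≈ -13600 J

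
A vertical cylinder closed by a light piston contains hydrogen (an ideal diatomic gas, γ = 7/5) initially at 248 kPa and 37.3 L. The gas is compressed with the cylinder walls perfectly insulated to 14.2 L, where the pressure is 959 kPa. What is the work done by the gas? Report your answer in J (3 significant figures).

W ≈ -10900 J

Adiabatic: W = (P₁V₁ − P₂V₂)/(γ − 1) with γ = 7/5.
P₁V₁ = 9250 J, P₂V₂ = 13618 J.
W = (9250 − 13618) / 0.4 = -10919 J.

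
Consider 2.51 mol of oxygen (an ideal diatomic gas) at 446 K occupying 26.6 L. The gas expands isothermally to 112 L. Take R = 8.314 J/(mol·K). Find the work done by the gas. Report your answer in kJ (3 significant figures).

W ≈ 13.4 kJ

Isothermal: W = nRT ln(V₂/V₁).
W = (2.51)(8.314)(446) × ln(112/26.6)
  = 9307 × 1.438
W_by_gas = 13380 J.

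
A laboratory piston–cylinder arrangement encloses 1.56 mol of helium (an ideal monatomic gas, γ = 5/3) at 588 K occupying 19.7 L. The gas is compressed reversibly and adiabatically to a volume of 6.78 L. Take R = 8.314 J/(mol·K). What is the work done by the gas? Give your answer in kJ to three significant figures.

W ≈ -11.9 kJ

Adiabatic: TV^(γ−1) = const with γ = 5/3.
T₂ = T₁ (V₁/V₂)^(γ−1) = 588 × (19.7/6.78)^0.667 = 588 × 2.036 = 1197 K.
W_by = nCᵥ(T₁ − T₂) = (1.56)(12.47)(588 − 1197) = -11854 J.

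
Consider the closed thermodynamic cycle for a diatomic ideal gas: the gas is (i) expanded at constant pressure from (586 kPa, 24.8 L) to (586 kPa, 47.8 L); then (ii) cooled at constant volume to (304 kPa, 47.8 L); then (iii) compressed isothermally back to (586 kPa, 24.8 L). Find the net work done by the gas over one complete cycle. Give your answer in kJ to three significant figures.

W_net ≈ 3.94 kJ

Leg (i): W = PΔV = (586)(47.8 − 24.8) = 13478 J.
Leg (ii): W = 0.
Leg (iii): W = PᵢVᵢ ln(V_f/Vᵢ) = (14531) ln(24.8/47.8) = -9535 J.
W_net = 13478 − 9535 = 3943 J.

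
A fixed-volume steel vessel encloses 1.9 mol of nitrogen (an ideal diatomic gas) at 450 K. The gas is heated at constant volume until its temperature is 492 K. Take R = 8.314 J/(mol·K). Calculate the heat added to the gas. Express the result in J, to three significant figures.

Constant volume ⇒ W = 0, so Q = ΔU = nCᵥΔT with Cᵥ = 5R/2 = 20.79 J/(mol·K).
ΔU = (1.9)(20.79)(492 − 450) = 1659 J.

Q ≈ 1660 J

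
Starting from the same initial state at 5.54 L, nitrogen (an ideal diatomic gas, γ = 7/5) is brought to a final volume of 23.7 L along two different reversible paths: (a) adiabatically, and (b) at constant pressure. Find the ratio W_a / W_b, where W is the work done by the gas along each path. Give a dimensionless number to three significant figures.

W_a / W_b ≈ 0.336

Path (a) adiabatic: W = P₁V₁(1 − (V₁/V₂)^(γ−1))/(γ−1) → W_a/(P₁V₁) = 1.102.
Path (b) isobaric: W = P₁(V₂ − V₁) → W_b/(P₁V₁) = 3.278.
W_a / W_b = 1.102 / 3.278 = 0.3362.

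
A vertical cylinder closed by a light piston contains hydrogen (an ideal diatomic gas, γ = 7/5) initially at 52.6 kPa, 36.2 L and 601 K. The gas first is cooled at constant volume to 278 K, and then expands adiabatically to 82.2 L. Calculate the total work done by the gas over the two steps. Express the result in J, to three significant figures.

W_total ≈ 616 J

Step 1 (isochoric): W = 0 (constant volume).
After step 1: P = 24.33 kPa (V unchanged).
Step 2 (adiabatic): W = (P₁V₁ − P₂V₂)/(γ−1) = (880.8 − 634.5)/0.4 = 615.8 J.
W_total = 0 + 615.8 = 615.8 J.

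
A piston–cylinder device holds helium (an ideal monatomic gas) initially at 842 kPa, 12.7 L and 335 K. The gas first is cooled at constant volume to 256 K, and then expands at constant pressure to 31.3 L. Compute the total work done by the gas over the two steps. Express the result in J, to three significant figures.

W_total ≈ 12000 J

Step 1 (isochoric): W = 0 (constant volume).
After step 1: P = 643.4 kPa (V unchanged).
Step 2 (isobaric): W = PΔV = (643.4 kPa)(31.3 − 12.7 L) = 11968 J.
W_total = 0 + 11968 = 11968 J.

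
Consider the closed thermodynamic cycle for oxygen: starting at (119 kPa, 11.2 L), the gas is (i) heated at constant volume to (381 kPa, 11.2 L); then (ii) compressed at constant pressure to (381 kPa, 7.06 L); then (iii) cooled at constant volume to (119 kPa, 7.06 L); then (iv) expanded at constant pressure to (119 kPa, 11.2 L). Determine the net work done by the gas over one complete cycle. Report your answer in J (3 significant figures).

Constant-volume legs do no work.
W(ii) = (381)(7.06 − 11.2) = -1577 J; W(iv) = (119)(11.2 − 7.06) = 492.7 J.
W_net = -1577 + 492.7 = -1085 J (the counter-clockwise enclosed area).

W_net ≈ -1080 J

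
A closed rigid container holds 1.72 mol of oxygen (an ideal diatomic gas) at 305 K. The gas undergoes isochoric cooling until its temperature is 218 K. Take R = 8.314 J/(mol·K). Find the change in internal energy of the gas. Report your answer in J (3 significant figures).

Constant volume ⇒ W = 0, so Q = ΔU = nCᵥΔT with Cᵥ = 5R/2 = 20.79 J/(mol·K).
ΔU = (1.72)(20.79)(218 − 305) = -3110 J.

ΔU ≈ -3110 J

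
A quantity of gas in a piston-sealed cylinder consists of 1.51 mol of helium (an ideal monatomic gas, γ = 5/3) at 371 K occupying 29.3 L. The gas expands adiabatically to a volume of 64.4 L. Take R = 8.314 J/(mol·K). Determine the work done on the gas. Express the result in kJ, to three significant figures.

W ≈ -2.85 kJ

Adiabatic: TV^(γ−1) = const with γ = 5/3.
T₂ = T₁ (V₁/V₂)^(γ−1) = 371 × (29.3/64.4)^0.667 = 371 × 0.5915 = 219.5 K.
W_by = nCᵥ(T₁ − T₂) = (1.51)(12.47)(371 − 219.5) = 2854 J.
Work on gas = −W_by = -2854 J.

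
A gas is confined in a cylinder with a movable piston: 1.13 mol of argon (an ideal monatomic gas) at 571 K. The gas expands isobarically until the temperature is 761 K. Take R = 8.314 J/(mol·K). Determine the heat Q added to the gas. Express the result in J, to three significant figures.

Isobaric: W = nRΔT = (1.13)(8.314)(190) = 1785 J.
ΔU = nCᵥΔT with Cᵥ = 3R/2: ΔU = (1.13)(12.47)(190) = 2678 J.
Q = ΔU + W = 2678 + 1785 = 4463 J.

Q ≈ 4460 J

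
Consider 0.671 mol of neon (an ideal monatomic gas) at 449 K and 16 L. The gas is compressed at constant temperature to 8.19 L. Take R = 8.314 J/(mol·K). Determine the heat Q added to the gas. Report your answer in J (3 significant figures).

Isothermal ⇒ ΔU = 0, so Q = W = nRT ln(V₂/V₁).
Q = (0.671)(8.314)(449) ln(8.19/16) = 2505 × -0.6697 = -1677 J.

Q ≈ -1680 J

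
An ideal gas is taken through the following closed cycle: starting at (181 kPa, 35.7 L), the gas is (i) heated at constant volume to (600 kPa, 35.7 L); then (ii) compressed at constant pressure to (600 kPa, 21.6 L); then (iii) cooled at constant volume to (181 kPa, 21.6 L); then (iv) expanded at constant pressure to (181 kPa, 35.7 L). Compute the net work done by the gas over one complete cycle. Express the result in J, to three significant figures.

Constant-volume legs do no work.
W(ii) = (600)(21.6 − 35.7) = -8460 J; W(iv) = (181)(35.7 − 21.6) = 2552 J.
W_net = -8460 + 2552 = -5908 J (the counter-clockwise enclosed area).

W_net ≈ -5910 J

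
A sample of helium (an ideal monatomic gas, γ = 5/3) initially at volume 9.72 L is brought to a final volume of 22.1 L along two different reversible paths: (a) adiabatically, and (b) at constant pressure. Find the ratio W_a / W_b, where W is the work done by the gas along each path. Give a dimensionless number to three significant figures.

W_a / W_b ≈ 0.497

Path (a) adiabatic: W = P₁V₁(1 − (V₁/V₂)^(γ−1))/(γ−1) → W_a/(P₁V₁) = 0.6325.
Path (b) isobaric: W = P₁(V₂ − V₁) → W_b/(P₁V₁) = 1.274.
W_a / W_b = 0.6325 / 1.274 = 0.4966.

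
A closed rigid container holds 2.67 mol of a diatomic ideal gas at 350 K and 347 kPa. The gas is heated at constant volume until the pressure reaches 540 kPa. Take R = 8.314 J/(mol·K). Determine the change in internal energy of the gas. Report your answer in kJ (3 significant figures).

Constant volume ⇒ W = 0, so Q = ΔU = nCᵥΔT with Cᵥ = 5R/2 = 20.79 J/(mol·K).
At constant V, T₂/T₁ = P₂/P₁ ⇒ ΔT = T₁(P₂/P₁ − 1) = 350·(540/347 − 1) = 194.7 K.
ΔU = (2.67)(20.79)(194.7) = 10803 J.

ΔU ≈ 10.8 kJ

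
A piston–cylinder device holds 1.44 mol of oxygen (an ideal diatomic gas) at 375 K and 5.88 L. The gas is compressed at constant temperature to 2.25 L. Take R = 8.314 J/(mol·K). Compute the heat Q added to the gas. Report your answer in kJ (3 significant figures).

Q ≈ -4.31 kJ

Isothermal ⇒ ΔU = 0, so Q = W = nRT ln(V₂/V₁).
Q = (1.44)(8.314)(375) ln(2.25/5.88) = 4490 × -0.9606 = -4313 J.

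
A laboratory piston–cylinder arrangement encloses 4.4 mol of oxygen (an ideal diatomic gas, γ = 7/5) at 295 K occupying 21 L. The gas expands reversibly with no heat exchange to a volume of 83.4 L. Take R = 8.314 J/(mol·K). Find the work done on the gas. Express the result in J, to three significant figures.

W ≈ -11400 J

Adiabatic: TV^(γ−1) = const with γ = 7/5.
T₂ = T₁ (V₁/V₂)^(γ−1) = 295 × (21/83.4)^0.4 = 295 × 0.576 = 169.9 K.
W_by = nCᵥ(T₁ − T₂) = (4.4)(20.79)(295 − 169.9) = 11439 J.
Work on gas = −W_by = -11439 J.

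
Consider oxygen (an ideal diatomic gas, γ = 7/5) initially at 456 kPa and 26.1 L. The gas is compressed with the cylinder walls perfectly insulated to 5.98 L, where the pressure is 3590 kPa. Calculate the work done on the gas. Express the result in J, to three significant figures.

W ≈ 23900 J

Adiabatic: W = (P₁V₁ − P₂V₂)/(γ − 1) with γ = 7/5.
P₁V₁ = 11902 J, P₂V₂ = 21468 J.
W = (11902 − 21468) / 0.4 = -23917 J.
Work on gas = −W_by = 23917 J.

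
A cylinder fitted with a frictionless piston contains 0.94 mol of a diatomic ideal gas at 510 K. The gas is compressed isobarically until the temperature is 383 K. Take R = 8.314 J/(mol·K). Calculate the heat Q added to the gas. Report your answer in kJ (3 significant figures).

Q ≈ -3.47 kJ

Isobaric: W = nRΔT = (0.94)(8.314)(-127) = -992.5 J.
ΔU = nCᵥΔT with Cᵥ = 5R/2: ΔU = (0.94)(20.79)(-127) = -2481 J.
Q = ΔU + W = -2481 − 992.5 = -3474 J.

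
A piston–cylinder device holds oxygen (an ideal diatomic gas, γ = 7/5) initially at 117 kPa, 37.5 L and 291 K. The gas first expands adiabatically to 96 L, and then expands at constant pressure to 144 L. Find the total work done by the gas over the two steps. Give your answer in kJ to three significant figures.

W_total ≈ 4.94 kJ

Step 1 (adiabatic): W = (P₁V₁ − P₂V₂)/(γ−1) = (4388 − 3012)/0.4 = 3438 J.
After step 1: P = 31.38 kPa, V = 96 L, T = 199.8 K.
Step 2 (isobaric): W = PΔV = (31.38 kPa)(144 − 96 L) = 1506 J.
W_total = 3438 + 1506 = 4944 J.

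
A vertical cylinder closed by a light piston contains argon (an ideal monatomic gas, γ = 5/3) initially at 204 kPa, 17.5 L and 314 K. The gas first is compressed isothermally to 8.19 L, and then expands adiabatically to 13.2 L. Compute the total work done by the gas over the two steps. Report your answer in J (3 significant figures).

W_total ≈ -1250 J

Step 1 (isothermal): W = P₁V₁ ln(V₂/V₁) = (3570) ln(8.19/17.5) = -2711 J.
After step 1: P = 435.9 kPa, V = 8.19 L, T = 314 K.
Step 2 (adiabatic): W = (P₁V₁ − P₂V₂)/(γ−1) = (3570 − 2597)/0.667 = 1459 J.
W_total = -2711 + 1459 = -1251 J.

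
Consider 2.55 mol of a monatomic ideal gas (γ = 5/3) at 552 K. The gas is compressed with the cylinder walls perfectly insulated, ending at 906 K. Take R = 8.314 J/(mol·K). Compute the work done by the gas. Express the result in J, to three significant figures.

W ≈ -11300 J

Adiabatic ⇒ Q = 0, so W_by = −ΔU = nCᵥ(T₁ − T₂).
Cᵥ = 3R/2 = 12.47 J/(mol·K).
W = (2.55)(12.47)(552 − 906) = -11258 J.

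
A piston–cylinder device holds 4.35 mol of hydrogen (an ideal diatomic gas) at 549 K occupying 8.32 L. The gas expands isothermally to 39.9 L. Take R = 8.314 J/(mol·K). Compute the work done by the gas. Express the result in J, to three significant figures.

Isothermal: W = nRT ln(V₂/V₁).
W = (4.35)(8.314)(549) × ln(39.9/8.32)
  = 19855 × 1.568
W_by_gas = 31127 J.

W ≈ 31100 J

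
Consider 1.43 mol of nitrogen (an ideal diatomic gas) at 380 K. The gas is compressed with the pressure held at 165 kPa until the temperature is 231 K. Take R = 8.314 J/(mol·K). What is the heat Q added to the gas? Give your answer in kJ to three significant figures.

Q ≈ -6.20 kJ

Isobaric: W = nRΔT = (1.43)(8.314)(-149) = -1771 J.
ΔU = nCᵥΔT with Cᵥ = 5R/2: ΔU = (1.43)(20.79)(-149) = -4429 J.
Q = ΔU + W = -4429 − 1771 = -6200 J.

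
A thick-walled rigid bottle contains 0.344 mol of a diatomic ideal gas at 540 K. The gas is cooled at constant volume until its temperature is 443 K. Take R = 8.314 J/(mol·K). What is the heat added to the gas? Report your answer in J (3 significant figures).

Q ≈ -694 J

Constant volume ⇒ W = 0, so Q = ΔU = nCᵥΔT with Cᵥ = 5R/2 = 20.79 J/(mol·K).
ΔU = (0.344)(20.79)(443 − 540) = -693.6 J.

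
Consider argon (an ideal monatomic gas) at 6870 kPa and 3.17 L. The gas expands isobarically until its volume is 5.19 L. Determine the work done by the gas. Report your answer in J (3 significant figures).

Isobaric: W = P ΔV.
W = (6870 kPa)(5.19 − 3.17 L) = (6870)(2.02) = 13877 J.

W ≈ 13900 J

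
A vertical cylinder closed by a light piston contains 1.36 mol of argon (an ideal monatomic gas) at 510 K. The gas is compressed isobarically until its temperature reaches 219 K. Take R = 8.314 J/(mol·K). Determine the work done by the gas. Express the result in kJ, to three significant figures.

W ≈ -3.29 kJ

Isobaric: W = P ΔV = nR ΔT.
W = (1.36)(8.314)(219 − 510) = -3290 J.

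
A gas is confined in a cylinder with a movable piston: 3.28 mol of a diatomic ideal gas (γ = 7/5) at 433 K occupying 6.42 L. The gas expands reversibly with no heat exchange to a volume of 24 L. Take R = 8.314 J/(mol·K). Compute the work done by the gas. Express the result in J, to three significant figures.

W ≈ 12100 J

Adiabatic: TV^(γ−1) = const with γ = 7/5.
T₂ = T₁ (V₁/V₂)^(γ−1) = 433 × (6.42/24)^0.4 = 433 × 0.5901 = 255.5 K.
W_by = nCᵥ(T₁ − T₂) = (3.28)(20.79)(433 − 255.5) = 12100 J.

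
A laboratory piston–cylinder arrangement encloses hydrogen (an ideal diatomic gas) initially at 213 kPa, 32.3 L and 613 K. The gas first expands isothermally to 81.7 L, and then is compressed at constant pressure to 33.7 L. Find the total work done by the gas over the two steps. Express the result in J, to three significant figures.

W_total ≈ 2340 J

Step 1 (isothermal): W = P₁V₁ ln(V₂/V₁) = (6880) ln(81.7/32.3) = 6384 J.
After step 1: P = 84.21 kPa, V = 81.7 L, T = 613 K.
Step 2 (isobaric): W = PΔV = (84.21 kPa)(33.7 − 81.7 L) = -4042 J.
W_total = 6384 − 4042 = 2342 J.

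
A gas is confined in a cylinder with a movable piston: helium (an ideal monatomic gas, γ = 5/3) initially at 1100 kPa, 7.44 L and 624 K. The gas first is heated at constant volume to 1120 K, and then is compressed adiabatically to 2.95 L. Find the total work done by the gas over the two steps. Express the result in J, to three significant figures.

W_total ≈ -18800 J

Step 1 (isochoric): W = 0 (constant volume).
After step 1: P = 1974 kPa (V unchanged).
Step 2 (adiabatic): W = (P₁V₁ − P₂V₂)/(γ−1) = (14689 − 27217)/0.667 = -18791 J.
W_total = 0 − 18791 = -18791 J.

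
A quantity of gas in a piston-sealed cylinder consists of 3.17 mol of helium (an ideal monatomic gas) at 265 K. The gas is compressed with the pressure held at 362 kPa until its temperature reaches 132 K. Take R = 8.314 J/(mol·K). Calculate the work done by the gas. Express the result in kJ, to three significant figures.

Isobaric: W = P ΔV = nR ΔT.
W = (3.17)(8.314)(132 − 265) = -3505 J.

W ≈ -3.51 kJ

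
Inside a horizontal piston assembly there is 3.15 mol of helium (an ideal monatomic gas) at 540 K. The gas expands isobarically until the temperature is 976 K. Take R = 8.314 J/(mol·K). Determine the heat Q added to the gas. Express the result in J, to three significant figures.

Isobaric: W = nRΔT = (3.15)(8.314)(436) = 11418 J.
ΔU = nCᵥΔT with Cᵥ = 3R/2: ΔU = (3.15)(12.47)(436) = 17128 J.
Q = ΔU + W = 17128 + 11418 = 28546 J.

Q ≈ 28500 J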